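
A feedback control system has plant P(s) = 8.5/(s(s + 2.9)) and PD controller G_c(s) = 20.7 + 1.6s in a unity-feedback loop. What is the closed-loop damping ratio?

ζ = 0.622

Forward path: (20.7 + 1.6s)·8.5/(s(s+2.9)). The closed-loop characteristic equation is s² + (2.9 + 8.5·1.6)s + 8.5·20.7 = 0.
That is s² + 16.5s + 175.9 = 0, so ω_n = 13.26 rad/s and ζ = 16.5/(2·13.26) = 0.622.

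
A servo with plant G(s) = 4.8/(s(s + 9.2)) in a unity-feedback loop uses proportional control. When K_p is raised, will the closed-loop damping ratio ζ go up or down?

ζ = 9.2/(2√(4.8K_p)); increasing K_p raises the denominator, so ζ falls.

decrease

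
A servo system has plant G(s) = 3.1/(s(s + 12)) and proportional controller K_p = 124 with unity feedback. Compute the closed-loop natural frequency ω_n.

The closed-loop denominator is s(s+12) + 124·3.1 = s² + 12s + 384.4.
Matching s² + 2ζω_n s + ω_n²: ω_n = √384.4 = 19.61 rad/s and 2ζω_n = 12, so ζ = 12/(2·19.61) = 0.306.

ω_n = 19.6 rad/s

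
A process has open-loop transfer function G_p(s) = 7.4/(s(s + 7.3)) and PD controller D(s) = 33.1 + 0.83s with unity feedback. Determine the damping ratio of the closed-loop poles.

Forward path: (33.1 + 0.83s)·7.4/(s(s+7.3)). The closed-loop characteristic equation is s² + (7.3 + 7.4·0.83)s + 7.4·33.1 = 0.
That is s² + 13.44s + 244.9 = 0, so ω_n = 15.65 rad/s and ζ = 13.44/(2·15.65) = 0.4294.

ζ = 0.429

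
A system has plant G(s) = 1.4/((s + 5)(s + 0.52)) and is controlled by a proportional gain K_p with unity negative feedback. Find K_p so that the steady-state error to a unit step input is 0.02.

Steady-state error for a unit step on this type-0 loop is 1/(1 + K_p·G(0)).
G(0) = 0.5385. Require 1/(1 + K_p·0.5385) = 0.02, so 1 + 0.5385·K_p = 50.
K_p = (50 − 1)/0.5385 = 91.

K_p = 91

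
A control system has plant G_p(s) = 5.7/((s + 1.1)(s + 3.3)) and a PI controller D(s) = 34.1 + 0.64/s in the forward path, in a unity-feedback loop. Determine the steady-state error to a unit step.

0

The open loop D(s)G_p(s) has a pole at the origin (type 1), so the static position error constant is infinite and e_ss = 1/(1+∞) = 0.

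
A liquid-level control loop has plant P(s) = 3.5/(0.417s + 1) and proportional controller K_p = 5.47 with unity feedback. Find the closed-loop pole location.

s = -48.31

Closed loop: T(s) = K_p·P/(1+K_p·P) = 19.14/(0.417s + 1 + 19.14), with pole at s = −(1 + 19.14)/0.417 = −48.31.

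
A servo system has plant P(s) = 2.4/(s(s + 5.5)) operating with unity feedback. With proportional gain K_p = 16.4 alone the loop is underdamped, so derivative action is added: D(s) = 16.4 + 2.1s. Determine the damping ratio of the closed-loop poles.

Forward path: (16.4 + 2.1s)·2.4/(s(s+5.5)). The closed-loop characteristic equation is s² + (5.5 + 2.4·2.1)s + 2.4·16.4 = 0.
That is s² + 10.54s + 39.36 = 0, so ω_n = 6.274 rad/s and ζ = 10.54/(2·6.274) = 0.84.

ζ = 0.84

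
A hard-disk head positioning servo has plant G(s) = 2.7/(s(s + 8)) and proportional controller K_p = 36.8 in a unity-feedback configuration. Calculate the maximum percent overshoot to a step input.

25.2%

The closed-loop denominator s² + 8s + 99.36 gives ω_n = √99.36 = 9.968 and ζ = 8/(2ω_n) = 0.4013.
%OS = 100·exp(−πζ/√(1−ζ²)) = 100·exp(−π·0.4013/√0.839) = 25.2%.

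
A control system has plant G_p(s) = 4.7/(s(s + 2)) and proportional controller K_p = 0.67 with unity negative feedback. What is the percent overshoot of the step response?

11.7%

The closed-loop denominator s² + 2s + 3.149 gives ω_n = √3.149 = 1.775 and ζ = 2/(2ω_n) = 0.5635.
%OS = 100·exp(−πζ/√(1−ζ²)) = 100·exp(−π·0.5635/√0.6824) = 11.7%.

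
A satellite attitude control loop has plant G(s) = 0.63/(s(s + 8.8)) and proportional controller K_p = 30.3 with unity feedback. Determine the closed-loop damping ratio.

With unity feedback the closed-loop characteristic equation is s² + 8.8s + 30.3·0.63 = s² + 8.8s + 19.09 = 0.
So ω_n² = 19.09 ⇒ ω_n = 4.369 rad/s, and ζ = 8.8/(2ω_n) = 1.01.

ζ = 1.01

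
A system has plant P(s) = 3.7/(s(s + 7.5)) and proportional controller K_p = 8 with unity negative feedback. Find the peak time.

Closed-loop characteristic equation: s² + 7.5s + 29.6 = 0, so ω_n = 5.441 rad/s and ζ = 7.5/(2·5.441) = 0.6893.
Damped frequency ω_d = ω_n√(1−ζ²) = 3.942 rad/s, so peak time T_p = π/ω_d = 0.797 s.

T_p = 0.797 s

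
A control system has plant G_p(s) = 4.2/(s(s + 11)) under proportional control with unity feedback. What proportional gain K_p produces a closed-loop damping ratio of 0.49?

Closed-loop characteristic equation: s² + 11s + K_p·4.2 = 0.
So ω_n = √(4.2K_p) and 2ζω_n = 11, giving ζ = 11/(2√(4.2K_p)).
Setting ζ = 0.49: √(4.2K_p) = 11/(2·0.49) = 11.22, so K_p = 126/4.2 = 30.

K_p = 30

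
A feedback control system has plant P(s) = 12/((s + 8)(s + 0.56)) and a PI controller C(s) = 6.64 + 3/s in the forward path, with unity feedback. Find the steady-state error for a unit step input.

0

The open loop C(s)P(s) has a pole at the origin (type 1), so the static position error constant is infinite and e_ss = 1/(1+∞) = 0.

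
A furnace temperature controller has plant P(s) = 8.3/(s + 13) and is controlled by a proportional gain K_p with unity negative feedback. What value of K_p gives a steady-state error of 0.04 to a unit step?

For a type-0 loop with proportional control, e_ss = 1/(1 + K_p·P(0)).
P(0) = 0.6385. Require 1/(1 + K_p·0.6385) = 0.04, so 1 + 0.6385·K_p = 25.
K_p = (25 − 1)/0.6385 = 37.6.

K_p = 37.6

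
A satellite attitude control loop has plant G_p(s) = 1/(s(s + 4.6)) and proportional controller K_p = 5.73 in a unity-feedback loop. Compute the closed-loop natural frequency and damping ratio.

1 + K_p·G_p(s) = 0 gives s² + 4.6s + 5.73 = 0.
Matching s² + 2ζω_n s + ω_n²: ω_n = √5.73 = 2.394 rad/s and 2ζω_n = 4.6, so ζ = 4.6/(2·2.394) = 0.961.

ω_n = 2.39 rad/s, ζ = 0.961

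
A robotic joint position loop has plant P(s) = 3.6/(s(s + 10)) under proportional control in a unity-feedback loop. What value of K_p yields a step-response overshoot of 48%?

From %OS = 100·exp(−πζ/√(1−ζ²)) = 48%, ζ = −ln(0.48)/√(π²+ln²(0.48)) = 0.2275.
Characteristic equation s² + 10s + 3.6K_p = 0 gives ζ = 10/(2√(3.6K_p)).
Setting ζ = 0.2275: √(3.6K_p) = 10/(2·0.2275) = 21.98, so K_p = 483/3.6 = 134.

K_p = 134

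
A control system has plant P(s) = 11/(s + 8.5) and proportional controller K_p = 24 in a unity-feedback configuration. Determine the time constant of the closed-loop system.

τ = 0.00367 s

Closed-loop transfer function: T(s) = K_p·P(s)/(1 + K_p·P(s)) = 264/(s + 8.5 + 264) = 264/(s + 272.5).
Time constant τ = 1/272.5 = 0.00367 s.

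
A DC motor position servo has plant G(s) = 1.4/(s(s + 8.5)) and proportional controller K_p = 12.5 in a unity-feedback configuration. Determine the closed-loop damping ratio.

With unity feedback the closed-loop characteristic equation is s² + 8.5s + 12.5·1.4 = s² + 8.5s + 17.5 = 0.
Matching s² + 2ζω_n s + ω_n²: ω_n = √17.5 = 4.183 rad/s and 2ζω_n = 8.5, so ζ = 8.5/(2·4.183) = 1.02.

ζ = 1.02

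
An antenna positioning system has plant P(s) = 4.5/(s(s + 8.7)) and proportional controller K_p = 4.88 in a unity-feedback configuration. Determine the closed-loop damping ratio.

ζ = 0.928

With unity feedback the closed-loop characteristic equation is s² + 8.7s + 4.88·4.5 = s² + 8.7s + 21.96 = 0.
So ω_n² = 21.96 ⇒ ω_n = 4.686 rad/s, and ζ = 8.7/(2ω_n) = 0.928.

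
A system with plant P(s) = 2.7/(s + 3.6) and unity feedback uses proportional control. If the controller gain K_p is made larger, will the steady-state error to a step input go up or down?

decrease

e_ss = 1/(1 + K_p·P(0)); a larger K_p raises the denominator, so e_ss decreases.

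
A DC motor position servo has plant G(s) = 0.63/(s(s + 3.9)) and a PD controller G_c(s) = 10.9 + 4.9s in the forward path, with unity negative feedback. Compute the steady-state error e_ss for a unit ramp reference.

The loop has one pole at the origin (type 1). Velocity error constant K_v = lim_{s→0} s·G_c(s)G(s) = 10.9·0.63/3.9 = 1.761.
Steady-state error to a unit ramp: e_ss = 1/K_v = 0.568.

0.568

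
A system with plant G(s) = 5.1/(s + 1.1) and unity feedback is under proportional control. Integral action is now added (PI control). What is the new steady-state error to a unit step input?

0

The integrator makes K_pos = lim_{s→0} C(s)G(s) infinite, so e_ss = 1/(1+K_pos) = 0.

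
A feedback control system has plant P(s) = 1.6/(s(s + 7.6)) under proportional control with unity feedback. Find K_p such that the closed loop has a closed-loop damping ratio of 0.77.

K_p = 15.2

Closed-loop characteristic equation: s² + 7.6s + K_p·1.6 = 0.
So ω_n = √(1.6K_p) and 2ζω_n = 7.6, giving ζ = 7.6/(2√(1.6K_p)).
Setting ζ = 0.77: √(1.6K_p) = 7.6/(2·0.77) = 4.935, so K_p = 24.35/1.6 = 15.2.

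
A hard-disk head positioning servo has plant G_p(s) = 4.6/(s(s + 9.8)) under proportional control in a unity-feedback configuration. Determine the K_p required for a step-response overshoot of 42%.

From %OS = 100·exp(−πζ/√(1−ζ²)) = 42%, ζ = −ln(0.42)/√(π²+ln²(0.42)) = 0.2662.
Characteristic equation s² + 9.8s + 4.6K_p = 0 gives ζ = 9.8/(2√(4.6K_p)).
Setting ζ = 0.2662: √(4.6K_p) = 9.8/(2·0.2662) = 18.41, so K_p = 338.9/4.6 = 73.7.

K_p = 73.7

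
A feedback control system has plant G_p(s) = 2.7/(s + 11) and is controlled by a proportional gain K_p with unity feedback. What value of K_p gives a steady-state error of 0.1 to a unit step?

Steady-state error for a unit step on this type-0 loop is 1/(1 + K_p·G_p(0)).
G_p(0) = 0.2455. Require 1/(1 + K_p·0.2455) = 0.1, so 1 + 0.2455·K_p = 10.
K_p = (10 − 1)/0.2455 = 36.7.

K_p = 36.7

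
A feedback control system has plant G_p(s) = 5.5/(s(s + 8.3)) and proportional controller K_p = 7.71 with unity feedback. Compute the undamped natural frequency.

The closed-loop denominator is s(s+8.3) + 7.71·5.5 = s² + 8.3s + 42.41.
So ω_n² = 42.41 ⇒ ω_n = 6.512 rad/s, and ζ = 8.3/(2ω_n) = 0.637.

ω_n = 6.51 rad/s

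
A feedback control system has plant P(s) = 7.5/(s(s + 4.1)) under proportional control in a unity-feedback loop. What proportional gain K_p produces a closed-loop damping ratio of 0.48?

Closed-loop characteristic equation: s² + 4.1s + K_p·7.5 = 0.
So ω_n = √(7.5K_p) and 2ζω_n = 4.1, giving ζ = 4.1/(2√(7.5K_p)).
Setting ζ = 0.48: √(7.5K_p) = 4.1/(2·0.48) = 4.271, so K_p = 18.24/7.5 = 2.43.

K_p = 2.43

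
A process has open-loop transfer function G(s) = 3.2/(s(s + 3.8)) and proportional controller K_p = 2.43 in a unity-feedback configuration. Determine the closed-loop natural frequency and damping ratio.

1 + K_p·G(s) = 0 gives s² + 3.8s + 7.776 = 0.
So ω_n² = 7.776 ⇒ ω_n = 2.789 rad/s, and ζ = 3.8/(2ω_n) = 0.681.

ω_n = 2.79 rad/s, ζ = 0.681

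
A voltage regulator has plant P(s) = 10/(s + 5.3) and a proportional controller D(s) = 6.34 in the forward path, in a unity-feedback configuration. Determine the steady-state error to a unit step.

0.0771

The loop is type 0. Static position error constant K_pos = D(0)·P(0) = 6.34·1.887 = 11.96.
Steady-state error to a unit step: e_ss = 1/(1+K_pos) = 1/12.96 = 0.0771.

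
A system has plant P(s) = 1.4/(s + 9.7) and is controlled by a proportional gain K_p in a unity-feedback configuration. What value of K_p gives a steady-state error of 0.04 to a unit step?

For a type-0 loop with proportional control, e_ss = 1/(1 + K_p·P(0)).
P(0) = 0.1443. Require 1/(1 + K_p·0.1443) = 0.04, so 1 + 0.1443·K_p = 25.
K_p = (25 − 1)/0.1443 = 166.

K_p = 166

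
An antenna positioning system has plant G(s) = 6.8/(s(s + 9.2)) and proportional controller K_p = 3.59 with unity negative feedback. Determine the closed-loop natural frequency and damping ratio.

The closed-loop denominator is s(s+9.2) + 3.59·6.8 = s² + 9.2s + 24.41.
So ω_n² = 24.41 ⇒ ω_n = 4.941 rad/s, and ζ = 9.2/(2ω_n) = 0.931.

ω_n = 4.94 rad/s, ζ = 0.931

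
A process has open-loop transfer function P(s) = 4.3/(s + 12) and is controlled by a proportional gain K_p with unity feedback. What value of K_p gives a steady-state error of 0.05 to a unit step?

Steady-state error for a unit step on this type-0 loop is 1/(1 + K_p·P(0)).
P(0) = 0.3583. Require 1/(1 + K_p·0.3583) = 0.05, so 1 + 0.3583·K_p = 20.
K_p = (20 − 1)/0.3583 = 53.

K_p = 53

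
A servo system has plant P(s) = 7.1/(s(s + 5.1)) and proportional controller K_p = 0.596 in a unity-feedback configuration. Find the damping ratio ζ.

The closed-loop denominator is s(s+5.1) + 0.596·7.1 = s² + 5.1s + 4.232.
Matching s² + 2ζω_n s + ω_n²: ω_n = √4.232 = 2.057 rad/s and 2ζω_n = 5.1, so ζ = 5.1/(2·2.057) = 1.24.

ζ = 1.24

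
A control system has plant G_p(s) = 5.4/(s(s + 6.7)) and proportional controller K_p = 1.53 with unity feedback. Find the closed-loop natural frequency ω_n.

The closed-loop denominator is s(s+6.7) + 1.53·5.4 = s² + 6.7s + 8.262.
Matching s² + 2ζω_n s + ω_n²: ω_n = √8.262 = 2.874 rad/s and 2ζω_n = 6.7, so ζ = 6.7/(2·2.874) = 1.17.

ω_n = 2.87 rad/s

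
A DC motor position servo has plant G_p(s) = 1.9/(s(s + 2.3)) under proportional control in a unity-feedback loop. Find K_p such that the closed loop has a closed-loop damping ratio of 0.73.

K_p = 1.31

Closed-loop characteristic equation: s² + 2.3s + K_p·1.9 = 0.
So ω_n = √(1.9K_p) and 2ζω_n = 2.3, giving ζ = 2.3/(2√(1.9K_p)).
Setting ζ = 0.73: √(1.9K_p) = 2.3/(2·0.73) = 1.575, so K_p = 2.482/1.9 = 1.31.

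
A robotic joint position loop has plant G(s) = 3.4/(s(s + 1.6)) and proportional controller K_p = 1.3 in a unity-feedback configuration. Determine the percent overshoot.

27.5%

Closed-loop characteristic equation: s² + 1.6s + 4.42 = 0, so ω_n = 2.102 rad/s and ζ = 1.6/(2·2.102) = 0.3805.
%OS = 100·exp(−πζ/√(1−ζ²)) = 100·exp(−π·0.3805/√0.8552) = 27.5%.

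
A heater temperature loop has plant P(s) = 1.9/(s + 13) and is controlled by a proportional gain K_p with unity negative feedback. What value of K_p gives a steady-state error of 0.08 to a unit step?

For a type-0 loop with proportional control, e_ss = 1/(1 + K_p·P(0)).
P(0) = 0.1462. Require 1/(1 + K_p·0.1462) = 0.08, so 1 + 0.1462·K_p = 12.5.
K_p = (12.5 − 1)/0.1462 = 78.7.

K_p = 78.7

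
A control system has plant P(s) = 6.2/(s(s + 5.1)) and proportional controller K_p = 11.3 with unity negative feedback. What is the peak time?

T_p = 0.394 s

The closed-loop denominator s² + 5.1s + 70.06 gives ω_n = √70.06 = 8.37 and ζ = 5.1/(2ω_n) = 0.3047.
Damped frequency ω_d = ω_n√(1−ζ²) = 7.972 rad/s, so peak time T_p = π/ω_d = 0.394 s.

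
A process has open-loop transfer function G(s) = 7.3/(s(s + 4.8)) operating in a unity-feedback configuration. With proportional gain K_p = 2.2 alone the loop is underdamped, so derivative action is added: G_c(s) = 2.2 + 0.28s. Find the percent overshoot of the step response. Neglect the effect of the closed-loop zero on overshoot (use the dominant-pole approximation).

Forward path: (2.2 + 0.28s)·7.3/(s(s+4.8)). The closed-loop characteristic equation is s² + (4.8 + 7.3·0.28)s + 7.3·2.2 = 0.
That is s² + 6.844s + 16.06 = 0, so ω_n = 4.007 rad/s and ζ = 6.844/(2·4.007) = 0.8539.
%OS = 100·exp(−πζ/√(1−ζ²)) = 0.577%.

0.577%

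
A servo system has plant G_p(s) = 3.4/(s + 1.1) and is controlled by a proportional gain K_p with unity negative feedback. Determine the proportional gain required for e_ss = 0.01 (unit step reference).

K_p = 32

Steady-state error for a unit step on this type-0 loop is 1/(1 + K_p·G_p(0)).
G_p(0) = 3.091. Require 1/(1 + K_p·3.091) = 0.01, so 1 + 3.091·K_p = 100.
K_p = (100 − 1)/3.091 = 32.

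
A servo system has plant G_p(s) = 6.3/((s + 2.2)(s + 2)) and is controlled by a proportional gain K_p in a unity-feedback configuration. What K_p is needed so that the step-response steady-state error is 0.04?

K_p = 16.8

The loop is type 0, so e_ss(step) = 1/(1 + K_pos) with K_pos = K_p·G_p(0).
G_p(0) = 1.432. Require 1/(1 + K_p·1.432) = 0.04, so 1 + 1.432·K_p = 25.
K_p = (25 − 1)/1.432 = 16.8.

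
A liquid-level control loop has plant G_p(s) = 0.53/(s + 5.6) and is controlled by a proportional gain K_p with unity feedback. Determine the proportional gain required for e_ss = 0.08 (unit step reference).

The loop is type 0, so e_ss(step) = 1/(1 + K_pos) with K_pos = K_p·G_p(0).
G_p(0) = 0.09464. Require 1/(1 + K_p·0.09464) = 0.08, so 1 + 0.09464·K_p = 12.5.
K_p = (12.5 − 1)/0.09464 = 122.

K_p = 122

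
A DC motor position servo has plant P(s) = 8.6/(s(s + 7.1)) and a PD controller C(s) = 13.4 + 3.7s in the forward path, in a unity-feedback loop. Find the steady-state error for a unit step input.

0

The open loop C(s)P(s) has a pole at the origin (type 1), so the static position error constant is infinite and e_ss = 1/(1+∞) = 0.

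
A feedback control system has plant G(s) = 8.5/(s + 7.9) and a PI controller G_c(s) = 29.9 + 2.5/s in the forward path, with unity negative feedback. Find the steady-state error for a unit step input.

0

The open loop G_c(s)G(s) has a pole at the origin (type 1), so the static position error constant is infinite and e_ss = 1/(1+∞) = 0.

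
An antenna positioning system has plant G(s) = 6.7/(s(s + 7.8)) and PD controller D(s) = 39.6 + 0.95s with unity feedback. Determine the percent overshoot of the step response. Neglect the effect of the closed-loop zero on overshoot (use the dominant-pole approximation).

21.9%

Forward path: (39.6 + 0.95s)·6.7/(s(s+7.8)). The closed-loop characteristic equation is s² + (7.8 + 6.7·0.95)s + 6.7·39.6 = 0.
That is s² + 14.16s + 265.3 = 0, so ω_n = 16.29 rad/s and ζ = 14.16/(2·16.29) = 0.4348.
%OS = 100·exp(−πζ/√(1−ζ²)) = 21.9%.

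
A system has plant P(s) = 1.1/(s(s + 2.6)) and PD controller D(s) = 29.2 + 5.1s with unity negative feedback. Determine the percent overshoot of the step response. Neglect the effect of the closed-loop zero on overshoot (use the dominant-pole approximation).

Forward path: (29.2 + 5.1s)·1.1/(s(s+2.6)). The closed-loop characteristic equation is s² + (2.6 + 1.1·5.1)s + 1.1·29.2 = 0.
That is s² + 8.21s + 32.12 = 0, so ω_n = 5.667 rad/s and ζ = 8.21/(2·5.667) = 0.7243.
%OS = 100·exp(−πζ/√(1−ζ²)) = 3.69%.

3.69%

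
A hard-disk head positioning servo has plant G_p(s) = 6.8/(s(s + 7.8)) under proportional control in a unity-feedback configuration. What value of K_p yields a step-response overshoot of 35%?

K_p = 22.3

From %OS = 100·exp(−πζ/√(1−ζ²)) = 35%, ζ = −ln(0.35)/√(π²+ln²(0.35)) = 0.3169.
Characteristic equation s² + 7.8s + 6.8K_p = 0 gives ζ = 7.8/(2√(6.8K_p)).
Setting ζ = 0.3169: √(6.8K_p) = 7.8/(2·0.3169) = 12.31, so K_p = 151.4/6.8 = 22.3.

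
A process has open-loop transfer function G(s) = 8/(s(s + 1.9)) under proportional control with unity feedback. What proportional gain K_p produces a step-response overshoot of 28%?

K_p = 0.8

From %OS = 100·exp(−πζ/√(1−ζ²)) = 28%, ζ = −ln(0.28)/√(π²+ln²(0.28)) = 0.3755.
Characteristic equation s² + 1.9s + 8K_p = 0 gives ζ = 1.9/(2√(8K_p)).
Setting ζ = 0.3755: √(8K_p) = 1.9/(2·0.3755) = 2.53, so K_p = 6.399/8 = 0.8.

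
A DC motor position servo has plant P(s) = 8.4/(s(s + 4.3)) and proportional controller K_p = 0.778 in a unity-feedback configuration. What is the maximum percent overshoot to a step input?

Closed-loop characteristic equation: s² + 4.3s + 6.535 = 0, so ω_n = 2.556 rad/s and ζ = 4.3/(2·2.556) = 0.841.
%OS = 100·exp(−πζ/√(1−ζ²)) = 100·exp(−π·0.841/√0.2927) = 0.757%.

0.757%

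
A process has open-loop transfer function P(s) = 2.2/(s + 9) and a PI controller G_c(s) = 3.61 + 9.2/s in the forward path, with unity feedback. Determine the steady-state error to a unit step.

0

The open loop G_c(s)P(s) has a pole at the origin (type 1), so the static position error constant is infinite and e_ss = 1/(1+∞) = 0.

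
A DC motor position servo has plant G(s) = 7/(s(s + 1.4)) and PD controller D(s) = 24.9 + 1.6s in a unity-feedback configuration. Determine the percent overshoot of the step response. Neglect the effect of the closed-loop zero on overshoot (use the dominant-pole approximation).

18.2%

Forward path: (24.9 + 1.6s)·7/(s(s+1.4)). The closed-loop characteristic equation is s² + (1.4 + 7·1.6)s + 7·24.9 = 0.
That is s² + 12.6s + 174.3 = 0, so ω_n = 13.2 rad/s and ζ = 12.6/(2·13.2) = 0.4772.
%OS = 100·exp(−πζ/√(1−ζ²)) = 18.2%.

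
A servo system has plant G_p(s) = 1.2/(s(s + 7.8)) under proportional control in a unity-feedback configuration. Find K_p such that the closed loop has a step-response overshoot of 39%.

K_p = 154

From %OS = 100·exp(−πζ/√(1−ζ²)) = 39%, ζ = −ln(0.39)/√(π²+ln²(0.39)) = 0.2871.
Characteristic equation s² + 7.8s + 1.2K_p = 0 gives ζ = 7.8/(2√(1.2K_p)).
Setting ζ = 0.2871: √(1.2K_p) = 7.8/(2·0.2871) = 13.58, so K_p = 184.5/1.2 = 154.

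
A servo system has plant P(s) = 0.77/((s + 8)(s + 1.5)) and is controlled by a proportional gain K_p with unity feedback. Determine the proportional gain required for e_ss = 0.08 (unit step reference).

K_p = 179

The loop is type 0, so e_ss(step) = 1/(1 + K_pos) with K_pos = K_p·P(0).
P(0) = 0.06417. Require 1/(1 + K_p·0.06417) = 0.08, so 1 + 0.06417·K_p = 12.5.
K_p = (12.5 − 1)/0.06417 = 179.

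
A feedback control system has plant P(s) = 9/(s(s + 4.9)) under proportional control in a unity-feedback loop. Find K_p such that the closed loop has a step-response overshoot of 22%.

K_p = 3.54

From %OS = 100·exp(−πζ/√(1−ζ²)) = 22%, ζ = −ln(0.22)/√(π²+ln²(0.22)) = 0.4342.
Characteristic equation s² + 4.9s + 9K_p = 0 gives ζ = 4.9/(2√(9K_p)).
Setting ζ = 0.4342: √(9K_p) = 4.9/(2·0.4342) = 5.643, so K_p = 31.84/9 = 3.54.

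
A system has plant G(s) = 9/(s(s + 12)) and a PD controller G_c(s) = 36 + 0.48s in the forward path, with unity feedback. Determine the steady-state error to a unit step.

0

The open loop G_c(s)G(s) has a pole at the origin (type 1), so the static position error constant is infinite and e_ss = 1/(1+∞) = 0.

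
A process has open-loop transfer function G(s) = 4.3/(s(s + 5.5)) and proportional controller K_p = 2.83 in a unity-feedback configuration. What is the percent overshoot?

1.79%

From 1 + K_pG(s) = 0: s² + 5.5s + 12.17 = 0 ⇒ ω_n = 3.488, ζ = 0.7883.
%OS = 100·exp(−πζ/√(1−ζ²)) = 100·exp(−π·0.7883/√0.3785) = 1.79%.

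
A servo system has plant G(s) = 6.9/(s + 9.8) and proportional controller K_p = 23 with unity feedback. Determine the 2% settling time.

Closed-loop transfer function: T(s) = K_p·G(s)/(1 + K_p·G(s)) = 158.7/(s + 9.8 + 158.7) = 158.7/(s + 168.5).
Time constant τ = 1/168.5 = 0.005935 s, so the 2% settling time is about 4τ = 0.0237 s.

T_s ≈ 0.0237 s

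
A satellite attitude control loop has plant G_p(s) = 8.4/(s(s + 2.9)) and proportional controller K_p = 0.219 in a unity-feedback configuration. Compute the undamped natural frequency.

ω_n = 1.36 rad/s

The closed-loop denominator is s(s+2.9) + 0.219·8.4 = s² + 2.9s + 1.84.
Matching s² + 2ζω_n s + ω_n²: ω_n = √1.84 = 1.356 rad/s and 2ζω_n = 2.9, so ζ = 2.9/(2·1.356) = 1.07.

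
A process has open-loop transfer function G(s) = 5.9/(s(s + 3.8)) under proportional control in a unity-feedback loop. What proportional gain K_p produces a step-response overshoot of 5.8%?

K_p = 1.36

From %OS = 100·exp(−πζ/√(1−ζ²)) = 5.8%, ζ = −ln(0.058)/√(π²+ln²(0.058)) = 0.6716.
Characteristic equation s² + 3.8s + 5.9K_p = 0 gives ζ = 3.8/(2√(5.9K_p)).
Setting ζ = 0.6716: √(5.9K_p) = 3.8/(2·0.6716) = 2.829, so K_p = 8.005/5.9 = 1.36.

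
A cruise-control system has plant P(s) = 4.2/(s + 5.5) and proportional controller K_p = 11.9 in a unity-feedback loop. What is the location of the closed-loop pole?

s = -55.48

Closed-loop transfer function: T(s) = K_p·P(s)/(1 + K_p·P(s)) = 49.98/(s + 5.5 + 49.98) = 49.98/(s + 55.48).
The closed-loop pole is at s = −55.48.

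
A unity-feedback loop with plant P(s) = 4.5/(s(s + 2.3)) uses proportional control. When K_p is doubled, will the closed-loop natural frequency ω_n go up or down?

ω_n = √(4.5·K_p), which grows with K_p.

increase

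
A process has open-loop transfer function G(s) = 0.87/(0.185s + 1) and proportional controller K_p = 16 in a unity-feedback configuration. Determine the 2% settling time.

Closed loop: T(s) = K_p·G/(1+K_p·G) = 13.92/(0.185s + 1 + 13.92), with pole at s = −(1 + 13.92)/0.185 = −80.65.
τ = 1/80.65 = 0.0124 s, so 2% settling time ≈ 4τ = 0.0496 s.

T_s ≈ 0.0496 s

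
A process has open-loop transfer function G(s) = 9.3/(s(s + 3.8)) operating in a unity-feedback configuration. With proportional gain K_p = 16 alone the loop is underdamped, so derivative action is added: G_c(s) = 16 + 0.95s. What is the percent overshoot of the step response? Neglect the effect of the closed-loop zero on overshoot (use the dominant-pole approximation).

14.9%

Forward path: (16 + 0.95s)·9.3/(s(s+3.8)). The closed-loop characteristic equation is s² + (3.8 + 9.3·0.95)s + 9.3·16 = 0.
That is s² + 12.64s + 148.8 = 0, so ω_n = 12.2 rad/s and ζ = 12.64/(2·12.2) = 0.5179.
%OS = 100·exp(−πζ/√(1−ζ²)) = 14.9%.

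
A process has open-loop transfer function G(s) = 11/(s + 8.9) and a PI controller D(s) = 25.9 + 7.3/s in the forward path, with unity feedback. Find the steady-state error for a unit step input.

0

The open loop D(s)G(s) has a pole at the origin (type 1), so the static position error constant is infinite and e_ss = 1/(1+∞) = 0.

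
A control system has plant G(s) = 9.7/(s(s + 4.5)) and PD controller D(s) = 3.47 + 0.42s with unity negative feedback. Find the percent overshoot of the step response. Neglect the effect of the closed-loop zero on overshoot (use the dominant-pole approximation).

Forward path: (3.47 + 0.42s)·9.7/(s(s+4.5)). The closed-loop characteristic equation is s² + (4.5 + 9.7·0.42)s + 9.7·3.47 = 0.
That is s² + 8.574s + 33.66 = 0, so ω_n = 5.802 rad/s and ζ = 8.574/(2·5.802) = 0.7389.
%OS = 100·exp(−πζ/√(1−ζ²)) = 3.19%.

3.19%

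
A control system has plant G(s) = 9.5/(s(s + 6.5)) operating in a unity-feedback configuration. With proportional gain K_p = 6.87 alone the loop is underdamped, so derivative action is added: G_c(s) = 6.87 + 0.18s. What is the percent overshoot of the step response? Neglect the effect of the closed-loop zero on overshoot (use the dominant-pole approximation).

15.7%

Forward path: (6.87 + 0.18s)·9.5/(s(s+6.5)). The closed-loop characteristic equation is s² + (6.5 + 9.5·0.18)s + 9.5·6.87 = 0.
That is s² + 8.21s + 65.27 = 0, so ω_n = 8.079 rad/s and ζ = 8.21/(2·8.079) = 0.5081.
%OS = 100·exp(−πζ/√(1−ζ²)) = 15.7%.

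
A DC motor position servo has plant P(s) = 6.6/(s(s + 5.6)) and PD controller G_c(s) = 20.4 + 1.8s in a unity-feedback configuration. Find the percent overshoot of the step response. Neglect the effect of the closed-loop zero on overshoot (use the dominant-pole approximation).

Forward path: (20.4 + 1.8s)·6.6/(s(s+5.6)). The closed-loop characteristic equation is s² + (5.6 + 6.6·1.8)s + 6.6·20.4 = 0.
That is s² + 17.48s + 134.6 = 0, so ω_n = 11.6 rad/s and ζ = 17.48/(2·11.6) = 0.7532.
%OS = 100·exp(−πζ/√(1−ζ²)) = 2.74%.

2.74%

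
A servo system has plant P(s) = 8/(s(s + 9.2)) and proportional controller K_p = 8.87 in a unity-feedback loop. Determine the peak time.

T_p = 0.445 s

The closed-loop denominator s² + 9.2s + 70.96 gives ω_n = √70.96 = 8.424 and ζ = 9.2/(2ω_n) = 0.5461.
Damped frequency ω_d = ω_n√(1−ζ²) = 7.057 rad/s, so peak time T_p = π/ω_d = 0.445 s.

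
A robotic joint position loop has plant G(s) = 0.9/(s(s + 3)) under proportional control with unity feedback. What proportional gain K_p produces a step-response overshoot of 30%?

From %OS = 100·exp(−πζ/√(1−ζ²)) = 30%, ζ = −ln(0.3)/√(π²+ln²(0.3)) = 0.3579.
Characteristic equation s² + 3s + 0.9K_p = 0 gives ζ = 3/(2√(0.9K_p)).
Setting ζ = 0.3579: √(0.9K_p) = 3/(2·0.3579) = 4.192, so K_p = 17.57/0.9 = 19.5.

K_p = 19.5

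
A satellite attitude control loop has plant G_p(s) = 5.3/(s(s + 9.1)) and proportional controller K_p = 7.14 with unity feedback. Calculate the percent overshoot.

3.17%

Closed-loop characteristic equation: s² + 9.1s + 37.84 = 0, so ω_n = 6.152 rad/s and ζ = 9.1/(2·6.152) = 0.7396.
%OS = 100·exp(−πζ/√(1−ζ²)) = 100·exp(−π·0.7396/√0.4529) = 3.17%.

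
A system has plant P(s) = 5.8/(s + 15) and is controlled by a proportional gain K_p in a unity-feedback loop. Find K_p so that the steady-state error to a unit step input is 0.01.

The loop is type 0, so e_ss(step) = 1/(1 + K_pos) with K_pos = K_p·P(0).
P(0) = 0.3867. Require 1/(1 + K_p·0.3867) = 0.01, so 1 + 0.3867·K_p = 100.
K_p = (100 − 1)/0.3867 = 256.

K_p = 256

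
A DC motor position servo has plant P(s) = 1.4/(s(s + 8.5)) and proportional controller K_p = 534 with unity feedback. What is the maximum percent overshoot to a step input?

61%

The closed-loop denominator s² + 8.5s + 747.6 gives ω_n = √747.6 = 27.34 and ζ = 8.5/(2ω_n) = 0.1554.
%OS = 100·exp(−πζ/√(1−ζ²)) = 100·exp(−π·0.1554/√0.9758) = 61%.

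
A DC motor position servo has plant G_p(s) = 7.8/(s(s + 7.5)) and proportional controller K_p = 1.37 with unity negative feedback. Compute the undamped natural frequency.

ω_n = 3.27 rad/s

The closed-loop denominator is s(s+7.5) + 1.37·7.8 = s² + 7.5s + 10.69.
Matching s² + 2ζω_n s + ω_n²: ω_n = √10.69 = 3.269 rad/s and 2ζω_n = 7.5, so ζ = 7.5/(2·3.269) = 1.15.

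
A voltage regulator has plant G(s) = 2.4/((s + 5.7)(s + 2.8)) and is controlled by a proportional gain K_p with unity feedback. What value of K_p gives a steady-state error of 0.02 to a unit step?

K_p = 326

For a type-0 loop with proportional control, e_ss = 1/(1 + K_p·G(0)).
G(0) = 0.1504. Require 1/(1 + K_p·0.1504) = 0.02, so 1 + 0.1504·K_p = 50.
K_p = (50 − 1)/0.1504 = 326.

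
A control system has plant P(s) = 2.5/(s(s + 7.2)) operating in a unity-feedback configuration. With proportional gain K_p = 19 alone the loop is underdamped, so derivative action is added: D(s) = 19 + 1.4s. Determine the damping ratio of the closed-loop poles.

Forward path: (19 + 1.4s)·2.5/(s(s+7.2)). The closed-loop characteristic equation is s² + (7.2 + 2.5·1.4)s + 2.5·19 = 0.
That is s² + 10.7s + 47.5 = 0, so ω_n = 6.892 rad/s and ζ = 10.7/(2·6.892) = 0.7763.

ζ = 0.776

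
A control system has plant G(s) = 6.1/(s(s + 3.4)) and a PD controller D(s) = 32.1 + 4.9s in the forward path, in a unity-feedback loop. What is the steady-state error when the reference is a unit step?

0

The open loop D(s)G(s) has a pole at the origin (type 1), so the static position error constant is infinite and e_ss = 1/(1+∞) = 0.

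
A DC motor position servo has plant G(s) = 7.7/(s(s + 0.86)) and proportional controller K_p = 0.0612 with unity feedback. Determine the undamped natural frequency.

ω_n = 0.686 rad/s

1 + K_p·G(s) = 0 gives s² + 0.86s + 0.4712 = 0.
Matching s² + 2ζω_n s + ω_n²: ω_n = √0.4712 = 0.6865 rad/s and 2ζω_n = 0.86, so ζ = 0.86/(2·0.6865) = 0.626.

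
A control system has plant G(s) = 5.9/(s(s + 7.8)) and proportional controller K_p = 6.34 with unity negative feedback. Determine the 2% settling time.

T_s ≈ 1.03 s

From 1 + K_pG(s) = 0: s² + 7.8s + 37.41 = 0 ⇒ ω_n = 6.116, ζ = 0.6377.
2% settling time T_s ≈ 4/(ζω_n) = 4/3.9 = 1.03 s.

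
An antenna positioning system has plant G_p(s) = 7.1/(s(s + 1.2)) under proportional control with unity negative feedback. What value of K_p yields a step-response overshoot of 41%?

K_p = 0.68

From %OS = 100·exp(−πζ/√(1−ζ²)) = 41%, ζ = −ln(0.41)/√(π²+ln²(0.41)) = 0.273.
Characteristic equation s² + 1.2s + 7.1K_p = 0 gives ζ = 1.2/(2√(7.1K_p)).
Setting ζ = 0.273: √(7.1K_p) = 1.2/(2·0.273) = 2.198, so K_p = 4.83/7.1 = 0.68.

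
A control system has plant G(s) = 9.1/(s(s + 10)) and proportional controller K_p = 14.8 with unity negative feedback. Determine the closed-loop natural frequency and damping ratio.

ω_n = 11.6 rad/s, ζ = 0.431

1 + K_p·G(s) = 0 gives s² + 10s + 134.7 = 0.
So ω_n² = 134.7 ⇒ ω_n = 11.61 rad/s, and ζ = 10/(2ω_n) = 0.431.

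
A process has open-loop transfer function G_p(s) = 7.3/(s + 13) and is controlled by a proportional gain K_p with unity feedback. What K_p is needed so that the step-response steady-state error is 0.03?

K_p = 57.6

Steady-state error for a unit step on this type-0 loop is 1/(1 + K_p·G_p(0)).
G_p(0) = 0.5615. Require 1/(1 + K_p·0.5615) = 0.03, so 1 + 0.5615·K_p = 33.33.
K_p = (33.33 − 1)/0.5615 = 57.6.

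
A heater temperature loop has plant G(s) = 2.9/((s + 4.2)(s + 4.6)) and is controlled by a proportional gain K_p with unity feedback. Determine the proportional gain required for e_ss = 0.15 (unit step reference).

The loop is type 0, so e_ss(step) = 1/(1 + K_pos) with K_pos = K_p·G(0).
G(0) = 0.1501. Require 1/(1 + K_p·0.1501) = 0.15, so 1 + 0.1501·K_p = 6.667.
K_p = (6.667 − 1)/0.1501 = 37.8.

K_p = 37.8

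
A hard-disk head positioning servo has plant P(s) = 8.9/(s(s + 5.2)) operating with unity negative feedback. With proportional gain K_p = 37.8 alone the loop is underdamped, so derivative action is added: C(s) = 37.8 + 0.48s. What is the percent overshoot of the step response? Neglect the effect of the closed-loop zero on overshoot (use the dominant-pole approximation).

43.2%

Forward path: (37.8 + 0.48s)·8.9/(s(s+5.2)). The closed-loop characteristic equation is s² + (5.2 + 8.9·0.48)s + 8.9·37.8 = 0.
That is s² + 9.472s + 336.4 = 0, so ω_n = 18.34 rad/s and ζ = 9.472/(2·18.34) = 0.2582.
%OS = 100·exp(−πζ/√(1−ζ²)) = 43.2%.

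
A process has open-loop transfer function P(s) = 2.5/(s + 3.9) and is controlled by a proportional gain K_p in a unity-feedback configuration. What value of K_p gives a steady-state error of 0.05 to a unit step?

The loop is type 0, so e_ss(step) = 1/(1 + K_pos) with K_pos = K_p·P(0).
P(0) = 0.641. Require 1/(1 + K_p·0.641) = 0.05, so 1 + 0.641·K_p = 20.
K_p = (20 − 1)/0.641 = 29.6.

K_p = 29.6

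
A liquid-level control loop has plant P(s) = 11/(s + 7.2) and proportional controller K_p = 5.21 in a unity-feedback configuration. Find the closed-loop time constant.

Closed-loop transfer function: T(s) = K_p·P(s)/(1 + K_p·P(s)) = 57.31/(s + 7.2 + 57.31) = 57.31/(s + 64.51).
Time constant τ = 1/64.51 = 0.0155 s.

τ = 0.0155 s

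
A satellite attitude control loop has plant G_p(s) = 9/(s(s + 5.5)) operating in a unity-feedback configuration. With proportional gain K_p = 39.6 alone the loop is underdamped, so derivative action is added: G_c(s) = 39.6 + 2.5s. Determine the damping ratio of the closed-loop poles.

Forward path: (39.6 + 2.5s)·9/(s(s+5.5)). The closed-loop characteristic equation is s² + (5.5 + 9·2.5)s + 9·39.6 = 0.
That is s² + 28s + 356.4 = 0, so ω_n = 18.88 rad/s and ζ = 28/(2·18.88) = 0.7416.

ζ = 0.742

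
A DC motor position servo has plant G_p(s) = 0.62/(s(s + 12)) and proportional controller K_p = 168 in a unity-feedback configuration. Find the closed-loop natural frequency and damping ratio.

1 + K_p·G_p(s) = 0 gives s² + 12s + 104.2 = 0.
So ω_n² = 104.2 ⇒ ω_n = 10.21 rad/s, and ζ = 12/(2ω_n) = 0.588.

ω_n = 10.2 rad/s, ζ = 0.588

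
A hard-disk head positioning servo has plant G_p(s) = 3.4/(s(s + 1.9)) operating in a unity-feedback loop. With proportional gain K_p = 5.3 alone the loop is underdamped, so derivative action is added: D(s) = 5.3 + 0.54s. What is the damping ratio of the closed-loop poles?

Forward path: (5.3 + 0.54s)·3.4/(s(s+1.9)). The closed-loop characteristic equation is s² + (1.9 + 3.4·0.54)s + 3.4·5.3 = 0.
That is s² + 3.736s + 18.02 = 0, so ω_n = 4.245 rad/s and ζ = 3.736/(2·4.245) = 0.44.

ζ = 0.44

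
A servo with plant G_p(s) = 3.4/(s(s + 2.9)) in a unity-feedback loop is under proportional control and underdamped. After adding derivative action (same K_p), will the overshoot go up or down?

The derivative term adds K·K_d to the s-coefficient of the characteristic equation, raising 2ζω_n while ω_n is unchanged; ζ increases, so overshoot decreases.

decrease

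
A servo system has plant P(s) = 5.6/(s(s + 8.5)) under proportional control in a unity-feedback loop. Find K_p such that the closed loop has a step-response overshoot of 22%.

From %OS = 100·exp(−πζ/√(1−ζ²)) = 22%, ζ = −ln(0.22)/√(π²+ln²(0.22)) = 0.4342.
Characteristic equation s² + 8.5s + 5.6K_p = 0 gives ζ = 8.5/(2√(5.6K_p)).
Setting ζ = 0.4342: √(5.6K_p) = 8.5/(2·0.4342) = 9.789, so K_p = 95.82/5.6 = 17.1.

K_p = 17.1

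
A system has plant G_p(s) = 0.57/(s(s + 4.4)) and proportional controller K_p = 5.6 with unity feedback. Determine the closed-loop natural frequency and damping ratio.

ω_n = 1.79 rad/s, ζ = 1.23

The closed-loop denominator is s(s+4.4) + 5.6·0.57 = s² + 4.4s + 3.192.
So ω_n² = 3.192 ⇒ ω_n = 1.787 rad/s, and ζ = 4.4/(2ω_n) = 1.23.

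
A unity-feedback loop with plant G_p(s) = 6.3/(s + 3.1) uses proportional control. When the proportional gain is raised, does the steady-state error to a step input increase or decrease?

decrease

e_ss = 1/(1 + K_p·G_p(0)); a larger K_p raises the denominator, so e_ss decreases.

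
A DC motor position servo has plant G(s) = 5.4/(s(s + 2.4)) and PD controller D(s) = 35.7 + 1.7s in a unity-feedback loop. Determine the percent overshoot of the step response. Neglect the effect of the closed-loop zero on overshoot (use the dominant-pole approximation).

23.7%

Forward path: (35.7 + 1.7s)·5.4/(s(s+2.4)). The closed-loop characteristic equation is s² + (2.4 + 5.4·1.7)s + 5.4·35.7 = 0.
That is s² + 11.58s + 192.8 = 0, so ω_n = 13.88 rad/s and ζ = 11.58/(2·13.88) = 0.417.
%OS = 100·exp(−πζ/√(1−ζ²)) = 23.7%.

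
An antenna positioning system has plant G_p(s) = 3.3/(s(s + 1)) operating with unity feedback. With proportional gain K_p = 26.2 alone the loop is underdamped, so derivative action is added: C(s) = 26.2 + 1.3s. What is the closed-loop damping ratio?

Forward path: (26.2 + 1.3s)·3.3/(s(s+1)). The closed-loop characteristic equation is s² + (1 + 3.3·1.3)s + 3.3·26.2 = 0.
That is s² + 5.29s + 86.46 = 0, so ω_n = 9.298 rad/s and ζ = 5.29/(2·9.298) = 0.2845.

ζ = 0.284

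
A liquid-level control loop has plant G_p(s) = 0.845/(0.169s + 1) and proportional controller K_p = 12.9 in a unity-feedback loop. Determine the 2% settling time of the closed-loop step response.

T_s ≈ 0.0568 s

Closed loop: T(s) = K_p·G_p/(1+K_p·G_p) = 10.9/(0.169s + 1 + 10.9), with pole at s = −(1 + 10.9)/0.169 = −70.42.
τ = 1/70.42 = 0.0142 s, so 2% settling time ≈ 4τ = 0.0568 s.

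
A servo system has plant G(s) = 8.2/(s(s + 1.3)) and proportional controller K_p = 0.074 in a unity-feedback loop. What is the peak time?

T_p = 7.32 s

Closed-loop characteristic equation: s² + 1.3s + 0.6068 = 0, so ω_n = 0.779 rad/s and ζ = 1.3/(2·0.779) = 0.8344.
Damped frequency ω_d = ω_n√(1−ζ²) = 0.4293 rad/s, so peak time T_p = π/ω_d = 7.32 s.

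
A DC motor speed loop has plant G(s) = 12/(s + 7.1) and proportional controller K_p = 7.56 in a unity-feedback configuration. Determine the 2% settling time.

T_s ≈ 0.0409 s

Closed-loop transfer function: T(s) = K_p·G(s)/(1 + K_p·G(s)) = 90.72/(s + 7.1 + 90.72) = 90.72/(s + 97.82).
Time constant τ = 1/97.82 = 0.01022 s, so the 2% settling time is about 4τ = 0.0409 s.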